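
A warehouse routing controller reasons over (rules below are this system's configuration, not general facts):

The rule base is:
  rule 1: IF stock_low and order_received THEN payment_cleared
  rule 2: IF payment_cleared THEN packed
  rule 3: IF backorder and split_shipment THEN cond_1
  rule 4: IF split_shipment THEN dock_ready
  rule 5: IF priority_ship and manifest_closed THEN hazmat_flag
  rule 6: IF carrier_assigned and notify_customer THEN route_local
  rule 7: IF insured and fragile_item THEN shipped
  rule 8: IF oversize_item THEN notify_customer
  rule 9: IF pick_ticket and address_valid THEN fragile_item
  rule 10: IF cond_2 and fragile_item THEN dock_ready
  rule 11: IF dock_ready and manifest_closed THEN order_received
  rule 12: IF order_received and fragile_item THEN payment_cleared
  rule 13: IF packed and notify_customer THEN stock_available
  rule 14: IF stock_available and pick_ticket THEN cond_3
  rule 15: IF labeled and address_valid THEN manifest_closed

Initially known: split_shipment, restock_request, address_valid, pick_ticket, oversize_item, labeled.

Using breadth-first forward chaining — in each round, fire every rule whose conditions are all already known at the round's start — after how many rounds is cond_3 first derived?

[1] rule 4 [IF split_shipment THEN dock_ready]; rule 8 [IF oversize_item THEN notify_customer]; rule 9 [IF pick_ticket and address_valid THEN fragile_item]; rule 15 [IF labeled and address_valid THEN manifest_closed]. ⇒ new: dock_ready, notify_customer, fragile_item, manifest_closed.
[2] rule 11 [IF dock_ready and manifest_closed THEN order_received]. ⇒ new: order_received.
[3] rule 12 [IF order_received and fragile_item THEN payment_cleared]. ⇒ new: payment_cleared.
[4] rule 2 [IF payment_cleared THEN packed]. ⇒ new: packed.
[5] rule 13 [IF packed and notify_customer THEN stock_available]. ⇒ new: stock_available.
[6] rule 14 [IF stock_available and pick_ticket THEN cond_3]. ⇒ new: cond_3.
cond_3 first appears in round 6.

6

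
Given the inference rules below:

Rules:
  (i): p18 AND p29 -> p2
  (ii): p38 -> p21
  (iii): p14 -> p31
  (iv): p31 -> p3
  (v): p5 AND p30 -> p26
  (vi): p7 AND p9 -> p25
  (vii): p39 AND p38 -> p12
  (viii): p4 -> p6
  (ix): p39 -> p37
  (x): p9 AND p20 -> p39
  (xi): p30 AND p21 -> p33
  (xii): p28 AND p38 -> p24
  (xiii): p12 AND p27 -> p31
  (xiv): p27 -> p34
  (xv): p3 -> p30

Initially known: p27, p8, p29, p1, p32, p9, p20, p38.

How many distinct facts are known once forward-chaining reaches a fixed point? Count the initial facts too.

17

Round 1: (ii) [p38 -> p21]; (x) [p9 AND p20 -> p39]; (xiv) [p27 -> p34]. New: p21, p39, p34.
Round 2: (vii) [p39 AND p38 -> p12]; (ix) [p39 -> p37]. New: p12, p37.
Round 3: (xiii) [p12 AND p27 -> p31]. New: p31.
Round 4: (iv) [p31 -> p3]. New: p3.
Round 5: (xv) [p3 -> p30]. New: p30.
Round 6: (xi) [p30 AND p21 -> p33]. New: p33.
Closure: {p1, p12, p20, p21, p27, p29, p3, p30, p31, p32, p33, p34, p37, p38, p39, p8, p9} — 17 facts.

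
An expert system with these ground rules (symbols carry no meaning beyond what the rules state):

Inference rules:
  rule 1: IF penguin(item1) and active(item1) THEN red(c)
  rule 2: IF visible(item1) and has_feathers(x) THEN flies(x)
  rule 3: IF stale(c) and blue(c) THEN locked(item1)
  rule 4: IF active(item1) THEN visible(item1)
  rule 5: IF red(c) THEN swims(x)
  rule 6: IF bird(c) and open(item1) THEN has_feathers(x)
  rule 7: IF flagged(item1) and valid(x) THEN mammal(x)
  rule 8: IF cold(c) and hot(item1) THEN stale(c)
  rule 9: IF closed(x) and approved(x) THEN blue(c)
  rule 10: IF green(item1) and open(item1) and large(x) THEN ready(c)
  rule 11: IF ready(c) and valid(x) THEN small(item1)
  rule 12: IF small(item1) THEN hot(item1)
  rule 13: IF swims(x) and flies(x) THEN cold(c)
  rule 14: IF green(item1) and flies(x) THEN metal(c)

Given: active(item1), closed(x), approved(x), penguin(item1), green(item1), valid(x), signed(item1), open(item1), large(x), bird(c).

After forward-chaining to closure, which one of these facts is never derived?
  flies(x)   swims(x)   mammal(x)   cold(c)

Round 1 fires rule 1, rule 4, rule 6, rule 9, rule 10, giving red(c), visible(item1), has_feathers(x), blue(c), ready(c).
Round 2 fires rule 2, rule 5, rule 11, giving flies(x), swims(x), small(item1).
Round 3 fires rule 12, rule 13, rule 14, giving hot(item1), cold(c), metal(c).
Round 4 fires rule 8, giving stale(c).
Round 5 fires rule 3, giving locked(item1).
Derived: swims(x) (round 2), cold(c) (round 3), flies(x) (round 2). mammal(x) never appears in any round.

mammal(x)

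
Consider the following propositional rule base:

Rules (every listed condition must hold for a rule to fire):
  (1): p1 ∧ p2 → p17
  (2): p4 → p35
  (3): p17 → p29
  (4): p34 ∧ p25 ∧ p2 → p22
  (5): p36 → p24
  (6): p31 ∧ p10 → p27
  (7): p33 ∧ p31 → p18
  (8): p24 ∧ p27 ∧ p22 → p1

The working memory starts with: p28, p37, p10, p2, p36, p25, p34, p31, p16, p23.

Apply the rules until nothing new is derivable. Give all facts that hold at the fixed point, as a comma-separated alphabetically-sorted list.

Round 1 — (4), (5), (6), derive p22, p24, p27.
Round 2 — (8), derive p1.
Round 3 — (1), derive p17.
Round 4 — (3), derive p29.

p1, p10, p16, p17, p2, p22, p23, p24, p25, p27, p28, p29, p31, p34, p36, p37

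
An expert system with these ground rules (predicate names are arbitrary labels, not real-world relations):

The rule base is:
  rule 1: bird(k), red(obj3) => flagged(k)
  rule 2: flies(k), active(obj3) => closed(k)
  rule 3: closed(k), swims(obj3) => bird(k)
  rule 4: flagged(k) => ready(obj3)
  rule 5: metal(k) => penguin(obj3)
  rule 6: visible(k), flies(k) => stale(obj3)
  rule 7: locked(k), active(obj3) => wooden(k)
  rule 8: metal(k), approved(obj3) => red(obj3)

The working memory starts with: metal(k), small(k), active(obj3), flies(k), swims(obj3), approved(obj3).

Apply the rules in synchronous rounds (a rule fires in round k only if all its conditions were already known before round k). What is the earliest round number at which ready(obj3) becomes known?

Round 1: rule 2 [flies(k), active(obj3) => closed(k)]; rule 5 [metal(k) => penguin(obj3)]; rule 8 [metal(k), approved(obj3) => red(obj3)]. Adds closed(k), penguin(obj3), red(obj3).
Round 2: rule 3 [closed(k), swims(obj3) => bird(k)]. Adds bird(k).
Round 3: rule 1 [bird(k), red(obj3) => flagged(k)]. Adds flagged(k).
Round 4: rule 4 [flagged(k) => ready(obj3)]. Adds ready(obj3).
ready(obj3) first appears in round 4.

4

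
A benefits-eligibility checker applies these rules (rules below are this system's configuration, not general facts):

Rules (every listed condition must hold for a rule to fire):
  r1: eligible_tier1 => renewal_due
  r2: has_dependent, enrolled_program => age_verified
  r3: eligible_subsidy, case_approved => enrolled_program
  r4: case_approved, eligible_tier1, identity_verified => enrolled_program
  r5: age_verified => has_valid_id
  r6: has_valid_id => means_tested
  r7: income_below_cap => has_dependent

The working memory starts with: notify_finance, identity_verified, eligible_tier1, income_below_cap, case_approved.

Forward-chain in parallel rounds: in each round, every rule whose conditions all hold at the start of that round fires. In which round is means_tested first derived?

Round 1: r1 [eligible_tier1 => renewal_due]; r4 [case_approved, eligible_tier1, identity_verified => enrolled_program]; r7 [income_below_cap => has_dependent]. Adds renewal_due, enrolled_program, has_dependent.
Round 2: r2 [has_dependent, enrolled_program => age_verified]. Adds age_verified.
Round 3: r5 [age_verified => has_valid_id]. Adds has_valid_id.
Round 4: r6 [has_valid_id => means_tested]. Adds means_tested.
means_tested first appears in round 4.

4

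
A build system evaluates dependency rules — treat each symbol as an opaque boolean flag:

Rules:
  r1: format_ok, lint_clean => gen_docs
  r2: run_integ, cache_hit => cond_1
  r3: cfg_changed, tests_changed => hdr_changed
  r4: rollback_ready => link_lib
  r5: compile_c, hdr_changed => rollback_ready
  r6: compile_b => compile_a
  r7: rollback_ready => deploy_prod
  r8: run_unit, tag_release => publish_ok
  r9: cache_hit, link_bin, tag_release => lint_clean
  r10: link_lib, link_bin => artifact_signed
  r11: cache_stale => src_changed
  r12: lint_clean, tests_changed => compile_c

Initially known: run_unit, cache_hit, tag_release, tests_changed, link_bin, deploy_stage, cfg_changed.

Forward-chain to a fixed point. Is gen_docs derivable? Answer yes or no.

Round 1: r3 [cfg_changed, tests_changed => hdr_changed]; r8 [run_unit, tag_release => publish_ok]; r9 [cache_hit, link_bin, tag_release => lint_clean]. Adds hdr_changed, publish_ok, lint_clean.
Round 2: r12 [lint_clean, tests_changed => compile_c]. Adds compile_c.
Round 3: r5 [compile_c, hdr_changed => rollback_ready]. Adds rollback_ready.
Round 4: r4 [rollback_ready => link_lib]; r7 [rollback_ready => deploy_prod]. Adds link_lib, deploy_prod.
Round 5: r10 [link_lib, link_bin => artifact_signed]. Adds artifact_signed.
Fixed point reached. gen_docs is concluded only by r1; r1 needs format_ok (never derived).

no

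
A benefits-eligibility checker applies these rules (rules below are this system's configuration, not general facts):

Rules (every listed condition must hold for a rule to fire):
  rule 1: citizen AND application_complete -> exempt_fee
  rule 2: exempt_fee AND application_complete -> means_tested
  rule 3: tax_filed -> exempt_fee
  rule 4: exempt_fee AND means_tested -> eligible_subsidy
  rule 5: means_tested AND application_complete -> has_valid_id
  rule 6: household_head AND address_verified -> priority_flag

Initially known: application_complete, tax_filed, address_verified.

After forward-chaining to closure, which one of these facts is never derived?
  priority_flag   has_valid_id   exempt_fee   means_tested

priority_flag

Round 1 fires rule 3, giving exempt_fee.
Round 2 fires rule 2, giving means_tested.
Round 3 fires rule 4, rule 5, giving eligible_subsidy, has_valid_id.
Derived: has_valid_id (round 3), means_tested (round 2), exempt_fee (round 1). priority_flag never appears in any round.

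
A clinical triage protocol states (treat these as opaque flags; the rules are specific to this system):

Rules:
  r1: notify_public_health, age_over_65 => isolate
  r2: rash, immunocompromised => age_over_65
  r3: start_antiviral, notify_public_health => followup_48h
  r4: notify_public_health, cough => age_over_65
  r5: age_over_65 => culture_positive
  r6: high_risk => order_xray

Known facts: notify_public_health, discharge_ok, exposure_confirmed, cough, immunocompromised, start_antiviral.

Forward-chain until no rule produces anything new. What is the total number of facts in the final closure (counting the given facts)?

10

Round 1: r3 [start_antiviral, notify_public_health => followup_48h]; r4 [notify_public_health, cough => age_over_65]. New: followup_48h, age_over_65.
Round 2: r1 [notify_public_health, age_over_65 => isolate]; r5 [age_over_65 => culture_positive]. New: isolate, culture_positive.
Closure: {age_over_65, cough, culture_positive, discharge_ok, exposure_confirmed, followup_48h, immunocompromised, isolate, notify_public_health, start_antiviral} — 10 facts.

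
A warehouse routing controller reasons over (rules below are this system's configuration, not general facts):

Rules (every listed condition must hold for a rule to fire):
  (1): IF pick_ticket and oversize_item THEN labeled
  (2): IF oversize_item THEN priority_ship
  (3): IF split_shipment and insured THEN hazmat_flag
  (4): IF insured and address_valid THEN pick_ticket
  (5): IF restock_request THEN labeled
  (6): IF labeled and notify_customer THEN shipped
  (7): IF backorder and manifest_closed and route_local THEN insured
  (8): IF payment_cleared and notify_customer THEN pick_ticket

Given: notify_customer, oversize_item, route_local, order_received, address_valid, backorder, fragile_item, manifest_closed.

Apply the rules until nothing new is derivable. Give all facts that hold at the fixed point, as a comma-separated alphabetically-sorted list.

Round 1 — (2), (7), derive priority_ship, insured.
Round 2 — (4), derive pick_ticket.
Round 3 — (1), derive labeled.
Round 4 — (6), derive shipped.

address_valid, backorder, fragile_item, insured, labeled, manifest_closed, notify_customer, order_received, oversize_item, pick_ticket, priority_ship, route_local, shipped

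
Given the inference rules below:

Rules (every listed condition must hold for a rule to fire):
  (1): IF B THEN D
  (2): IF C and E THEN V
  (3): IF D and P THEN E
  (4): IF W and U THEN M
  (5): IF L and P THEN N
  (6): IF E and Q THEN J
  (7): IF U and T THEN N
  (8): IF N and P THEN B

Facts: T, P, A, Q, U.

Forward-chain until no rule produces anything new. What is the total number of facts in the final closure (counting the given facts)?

10

Round 1: (7) [IF U and T THEN N]. New: N.
Round 2: (8) [IF N and P THEN B]. New: B.
Round 3: (1) [IF B THEN D]. New: D.
Round 4: (3) [IF D and P THEN E]. New: E.
Round 5: (6) [IF E and Q THEN J]. New: J.
Closure: {A, B, D, E, J, N, P, Q, T, U} — 10 facts.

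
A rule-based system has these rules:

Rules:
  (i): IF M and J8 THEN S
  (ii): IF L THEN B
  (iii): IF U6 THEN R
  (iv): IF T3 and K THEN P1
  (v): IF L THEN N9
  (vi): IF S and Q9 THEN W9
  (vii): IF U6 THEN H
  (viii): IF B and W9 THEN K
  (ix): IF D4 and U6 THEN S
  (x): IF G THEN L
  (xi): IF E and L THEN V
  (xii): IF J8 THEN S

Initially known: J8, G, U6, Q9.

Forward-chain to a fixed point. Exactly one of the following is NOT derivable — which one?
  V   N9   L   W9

V

Round 1: (iii) [IF U6 THEN R]; (vii) [IF U6 THEN H]; (x) [IF G THEN L]; (xii) [IF J8 THEN S]. New: R, H, L, S.
Round 2: (ii) [IF L THEN B]; (v) [IF L THEN N9]; (vi) [IF S and Q9 THEN W9]. New: B, N9, W9.
Round 3: (viii) [IF B and W9 THEN K]. New: K.
Derived: L (round 1), W9 (round 2), N9 (round 2). V never appears in any round.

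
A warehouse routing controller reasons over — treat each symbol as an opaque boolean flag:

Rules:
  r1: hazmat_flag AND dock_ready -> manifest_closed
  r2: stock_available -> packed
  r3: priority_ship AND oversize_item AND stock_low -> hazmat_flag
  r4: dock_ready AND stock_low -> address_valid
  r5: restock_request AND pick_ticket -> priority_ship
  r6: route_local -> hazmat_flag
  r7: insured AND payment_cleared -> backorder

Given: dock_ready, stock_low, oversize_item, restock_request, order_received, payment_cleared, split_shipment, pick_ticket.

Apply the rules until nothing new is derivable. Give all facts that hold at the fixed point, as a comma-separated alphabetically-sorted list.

address_valid, dock_ready, hazmat_flag, manifest_closed, order_received, oversize_item, payment_cleared, pick_ticket, priority_ship, restock_request, split_shipment, stock_low

Round 1 — r4, r5, derive address_valid, priority_ship.
Round 2 — r3, derive hazmat_flag.
Round 3 — r1, derive manifest_closed.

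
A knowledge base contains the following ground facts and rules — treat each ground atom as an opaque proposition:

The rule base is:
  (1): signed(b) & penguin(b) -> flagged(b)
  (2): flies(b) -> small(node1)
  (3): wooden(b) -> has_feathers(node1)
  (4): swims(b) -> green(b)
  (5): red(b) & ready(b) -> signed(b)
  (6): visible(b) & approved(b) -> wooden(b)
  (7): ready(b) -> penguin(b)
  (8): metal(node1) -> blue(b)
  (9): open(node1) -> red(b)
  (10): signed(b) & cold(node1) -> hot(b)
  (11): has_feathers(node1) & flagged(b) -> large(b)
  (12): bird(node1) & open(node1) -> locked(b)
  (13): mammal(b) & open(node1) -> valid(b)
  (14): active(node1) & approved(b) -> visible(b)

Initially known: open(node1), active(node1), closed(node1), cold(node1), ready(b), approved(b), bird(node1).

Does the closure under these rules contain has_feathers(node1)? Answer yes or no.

Round 1: (7) [ready(b) -> penguin(b)]; (9) [open(node1) -> red(b)]; (12) [bird(node1) & open(node1) -> locked(b)]; (14) [active(node1) & approved(b) -> visible(b)]. New: penguin(b), red(b), locked(b), visible(b).
Round 2: (5) [red(b) & ready(b) -> signed(b)]; (6) [visible(b) & approved(b) -> wooden(b)]. New: signed(b), wooden(b).
Round 3: (1) [signed(b) & penguin(b) -> flagged(b)]; (3) [wooden(b) -> has_feathers(node1)]; (10) [signed(b) & cold(node1) -> hot(b)]. New: flagged(b), has_feathers(node1), hot(b).
Round 4: (11) [has_feathers(node1) & flagged(b) -> large(b)]. New: large(b).
has_feathers(node1) appears in round 3, so it is derivable.

yes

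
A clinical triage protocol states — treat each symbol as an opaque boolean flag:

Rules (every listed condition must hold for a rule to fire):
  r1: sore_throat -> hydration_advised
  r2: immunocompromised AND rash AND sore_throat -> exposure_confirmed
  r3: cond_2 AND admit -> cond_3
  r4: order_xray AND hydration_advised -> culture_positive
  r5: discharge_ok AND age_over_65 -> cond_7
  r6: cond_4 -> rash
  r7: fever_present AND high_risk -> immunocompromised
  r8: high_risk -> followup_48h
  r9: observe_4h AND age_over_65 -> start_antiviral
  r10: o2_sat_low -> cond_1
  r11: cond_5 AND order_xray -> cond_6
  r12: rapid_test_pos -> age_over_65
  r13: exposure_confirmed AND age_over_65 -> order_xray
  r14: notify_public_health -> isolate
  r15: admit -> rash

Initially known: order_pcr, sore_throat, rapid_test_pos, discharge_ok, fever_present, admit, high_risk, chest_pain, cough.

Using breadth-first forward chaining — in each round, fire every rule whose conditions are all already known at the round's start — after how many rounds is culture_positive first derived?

Round 1 — r1, r7, r8, r12, r15, derive hydration_advised, immunocompromised, followup_48h, age_over_65, rash.
Round 2 — r2, r5, derive exposure_confirmed, cond_7.
Round 3 — r13, derive order_xray.
Round 4 — r4, derive culture_positive.
culture_positive first appears in round 4.

4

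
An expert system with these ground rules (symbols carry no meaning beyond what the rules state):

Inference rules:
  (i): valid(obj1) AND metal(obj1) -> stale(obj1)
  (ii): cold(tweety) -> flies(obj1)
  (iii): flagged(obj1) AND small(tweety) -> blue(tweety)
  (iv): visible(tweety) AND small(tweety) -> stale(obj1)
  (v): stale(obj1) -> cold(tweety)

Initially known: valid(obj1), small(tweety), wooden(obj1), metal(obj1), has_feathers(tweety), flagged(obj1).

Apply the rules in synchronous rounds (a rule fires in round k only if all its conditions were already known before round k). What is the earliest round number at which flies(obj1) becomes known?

Round 1: (i) [valid(obj1) AND metal(obj1) -> stale(obj1)]; (iii) [flagged(obj1) AND small(tweety) -> blue(tweety)]. Adds stale(obj1), blue(tweety).
Round 2: (v) [stale(obj1) -> cold(tweety)]. Adds cold(tweety).
Round 3: (ii) [cold(tweety) -> flies(obj1)]. Adds flies(obj1).
flies(obj1) first appears in round 3.

3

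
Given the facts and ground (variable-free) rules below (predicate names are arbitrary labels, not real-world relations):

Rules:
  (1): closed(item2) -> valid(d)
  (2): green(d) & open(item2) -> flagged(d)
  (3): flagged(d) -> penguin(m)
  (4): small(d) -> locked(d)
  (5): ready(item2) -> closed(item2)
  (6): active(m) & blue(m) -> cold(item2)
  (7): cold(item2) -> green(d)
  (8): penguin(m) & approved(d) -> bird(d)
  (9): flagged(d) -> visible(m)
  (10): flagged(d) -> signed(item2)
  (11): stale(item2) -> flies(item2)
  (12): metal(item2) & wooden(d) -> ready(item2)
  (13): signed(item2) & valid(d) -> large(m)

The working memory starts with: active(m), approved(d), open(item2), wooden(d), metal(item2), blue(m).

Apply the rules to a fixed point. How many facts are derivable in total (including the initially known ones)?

17

[1] (6) [active(m) & blue(m) -> cold(item2)]; (12) [metal(item2) & wooden(d) -> ready(item2)]. ⇒ new: cold(item2), ready(item2).
[2] (5) [ready(item2) -> closed(item2)]; (7) [cold(item2) -> green(d)]. ⇒ new: closed(item2), green(d).
[3] (1) [closed(item2) -> valid(d)]; (2) [green(d) & open(item2) -> flagged(d)]. ⇒ new: valid(d), flagged(d).
[4] (3) [flagged(d) -> penguin(m)]; (9) [flagged(d) -> visible(m)]; (10) [flagged(d) -> signed(item2)]. ⇒ new: penguin(m), visible(m), signed(item2).
[5] (8) [penguin(m) & approved(d) -> bird(d)]; (13) [signed(item2) & valid(d) -> large(m)]. ⇒ new: bird(d), large(m).
Closure: {active(m), approved(d), bird(d), blue(m), closed(item2), cold(item2), flagged(d), green(d), large(m), metal(item2), open(item2), penguin(m), ready(item2), signed(item2), valid(d), visible(m), wooden(d)} — 17 facts.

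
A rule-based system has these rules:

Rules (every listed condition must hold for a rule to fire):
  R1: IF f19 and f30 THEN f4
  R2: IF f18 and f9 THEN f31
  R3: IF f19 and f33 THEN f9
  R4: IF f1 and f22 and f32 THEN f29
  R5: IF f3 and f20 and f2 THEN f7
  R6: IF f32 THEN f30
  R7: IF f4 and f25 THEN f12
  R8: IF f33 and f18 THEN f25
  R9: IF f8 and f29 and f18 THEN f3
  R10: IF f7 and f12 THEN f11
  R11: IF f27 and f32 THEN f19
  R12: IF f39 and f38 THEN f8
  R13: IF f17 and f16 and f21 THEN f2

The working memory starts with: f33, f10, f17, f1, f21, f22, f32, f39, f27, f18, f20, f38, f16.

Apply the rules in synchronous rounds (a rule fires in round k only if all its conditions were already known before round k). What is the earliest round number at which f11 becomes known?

Round 1: R4 [IF f1 and f22 and f32 THEN f29]; R6 [IF f32 THEN f30]; R8 [IF f33 and f18 THEN f25]; R11 [IF f27 and f32 THEN f19]; R12 [IF f39 and f38 THEN f8]; R13 [IF f17 and f16 and f21 THEN f2]. Adds f29, f30, f25, f19, f8, f2.
Round 2: R1 [IF f19 and f30 THEN f4]; R3 [IF f19 and f33 THEN f9]; R9 [IF f8 and f29 and f18 THEN f3]. Adds f4, f9, f3.
Round 3: R2 [IF f18 and f9 THEN f31]; R5 [IF f3 and f20 and f2 THEN f7]; R7 [IF f4 and f25 THEN f12]. Adds f31, f7, f12.
Round 4: R10 [IF f7 and f12 THEN f11]. Adds f11.
f11 first appears in round 4.

4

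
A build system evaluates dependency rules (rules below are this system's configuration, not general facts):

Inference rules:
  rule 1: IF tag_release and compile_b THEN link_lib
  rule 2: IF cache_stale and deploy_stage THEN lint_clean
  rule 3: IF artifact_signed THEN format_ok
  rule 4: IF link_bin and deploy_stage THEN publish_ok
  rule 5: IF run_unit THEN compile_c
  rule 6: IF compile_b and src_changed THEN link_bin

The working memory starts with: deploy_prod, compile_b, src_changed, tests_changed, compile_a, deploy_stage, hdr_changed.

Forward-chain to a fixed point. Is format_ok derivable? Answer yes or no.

[1] rule 6 [IF compile_b and src_changed THEN link_bin]. ⇒ new: link_bin.
[2] rule 4 [IF link_bin and deploy_stage THEN publish_ok]. ⇒ new: publish_ok.
Fixed point reached. format_ok is concluded only by rule 3; rule 3 needs artifact_signed (never derived).

no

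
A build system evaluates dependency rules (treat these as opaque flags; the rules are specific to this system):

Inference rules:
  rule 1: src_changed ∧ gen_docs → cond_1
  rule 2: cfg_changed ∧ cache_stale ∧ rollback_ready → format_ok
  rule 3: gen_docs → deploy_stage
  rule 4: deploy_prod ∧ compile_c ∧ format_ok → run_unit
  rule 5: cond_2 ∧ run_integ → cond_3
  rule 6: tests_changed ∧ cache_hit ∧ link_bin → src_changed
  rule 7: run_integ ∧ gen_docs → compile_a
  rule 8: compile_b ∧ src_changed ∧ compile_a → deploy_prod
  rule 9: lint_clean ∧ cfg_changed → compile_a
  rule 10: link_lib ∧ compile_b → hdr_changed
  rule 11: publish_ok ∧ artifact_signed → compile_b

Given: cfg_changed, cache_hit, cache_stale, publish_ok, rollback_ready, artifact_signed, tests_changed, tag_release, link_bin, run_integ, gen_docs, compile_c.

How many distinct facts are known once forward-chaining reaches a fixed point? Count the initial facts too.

Round 1 fires rule 2, rule 3, rule 6, rule 7, rule 11, giving format_ok, deploy_stage, src_changed, compile_a, compile_b.
Round 2 fires rule 1, rule 8, giving cond_1, deploy_prod.
Round 3 fires rule 4, giving run_unit.
Closure: {artifact_signed, cache_hit, cache_stale, cfg_changed, compile_a, compile_b, compile_c, cond_1, deploy_prod, deploy_stage, format_ok, gen_docs, link_bin, publish_ok, rollback_ready, run_integ, run_unit, src_changed, tag_release, tests_changed} — 20 facts.

20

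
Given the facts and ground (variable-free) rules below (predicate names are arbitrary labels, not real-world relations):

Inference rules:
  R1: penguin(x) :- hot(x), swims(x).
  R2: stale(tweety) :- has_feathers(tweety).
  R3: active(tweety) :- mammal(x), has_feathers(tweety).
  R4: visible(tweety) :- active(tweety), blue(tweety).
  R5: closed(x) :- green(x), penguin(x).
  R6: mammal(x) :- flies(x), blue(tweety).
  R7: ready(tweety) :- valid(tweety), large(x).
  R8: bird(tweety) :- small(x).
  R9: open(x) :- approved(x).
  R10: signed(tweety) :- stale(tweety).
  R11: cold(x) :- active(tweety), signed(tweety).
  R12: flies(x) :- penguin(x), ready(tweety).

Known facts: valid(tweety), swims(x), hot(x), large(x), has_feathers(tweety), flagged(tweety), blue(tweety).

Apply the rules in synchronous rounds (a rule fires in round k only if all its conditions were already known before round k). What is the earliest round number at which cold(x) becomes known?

5

Round 1: R1 [penguin(x) :- hot(x), swims(x).]; R2 [stale(tweety) :- has_feathers(tweety).]; R7 [ready(tweety) :- valid(tweety), large(x).]. Adds penguin(x), stale(tweety), ready(tweety).
Round 2: R10 [signed(tweety) :- stale(tweety).]; R12 [flies(x) :- penguin(x), ready(tweety).]. Adds signed(tweety), flies(x).
Round 3: R6 [mammal(x) :- flies(x), blue(tweety).]. Adds mammal(x).
Round 4: R3 [active(tweety) :- mammal(x), has_feathers(tweety).]. Adds active(tweety).
Round 5: R4 [visible(tweety) :- active(tweety), blue(tweety).]; R11 [cold(x) :- active(tweety), signed(tweety).]. Adds visible(tweety), cold(x).
cold(x) first appears in round 5.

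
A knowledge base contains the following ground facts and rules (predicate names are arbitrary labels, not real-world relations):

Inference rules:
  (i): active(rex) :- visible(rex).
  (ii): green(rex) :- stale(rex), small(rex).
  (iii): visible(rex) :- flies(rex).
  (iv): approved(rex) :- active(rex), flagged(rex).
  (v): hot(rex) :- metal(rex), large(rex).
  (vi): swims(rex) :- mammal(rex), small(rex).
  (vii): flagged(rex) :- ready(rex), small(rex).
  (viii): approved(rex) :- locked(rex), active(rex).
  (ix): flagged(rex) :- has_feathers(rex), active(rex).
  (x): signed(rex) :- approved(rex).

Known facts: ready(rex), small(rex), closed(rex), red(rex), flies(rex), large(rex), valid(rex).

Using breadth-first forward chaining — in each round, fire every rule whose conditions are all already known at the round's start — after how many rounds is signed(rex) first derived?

4

Round 1 — (iii), (vii), derive visible(rex), flagged(rex).
Round 2 — (i), derive active(rex).
Round 3 — (iv), derive approved(rex).
Round 4 — (x), derive signed(rex).
signed(rex) first appears in round 4.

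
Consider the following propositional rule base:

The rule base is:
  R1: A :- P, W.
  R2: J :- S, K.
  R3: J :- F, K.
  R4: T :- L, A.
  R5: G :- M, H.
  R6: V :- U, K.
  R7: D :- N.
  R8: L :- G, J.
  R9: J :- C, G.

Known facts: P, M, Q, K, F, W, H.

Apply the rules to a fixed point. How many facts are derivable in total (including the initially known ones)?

Round 1: R1 [A :- P, W.]; R3 [J :- F, K.]; R5 [G :- M, H.]. Adds A, J, G.
Round 2: R8 [L :- G, J.]. Adds L.
Round 3: R4 [T :- L, A.]. Adds T.
Closure: {A, F, G, H, J, K, L, M, P, Q, T, W} — 12 facts.

12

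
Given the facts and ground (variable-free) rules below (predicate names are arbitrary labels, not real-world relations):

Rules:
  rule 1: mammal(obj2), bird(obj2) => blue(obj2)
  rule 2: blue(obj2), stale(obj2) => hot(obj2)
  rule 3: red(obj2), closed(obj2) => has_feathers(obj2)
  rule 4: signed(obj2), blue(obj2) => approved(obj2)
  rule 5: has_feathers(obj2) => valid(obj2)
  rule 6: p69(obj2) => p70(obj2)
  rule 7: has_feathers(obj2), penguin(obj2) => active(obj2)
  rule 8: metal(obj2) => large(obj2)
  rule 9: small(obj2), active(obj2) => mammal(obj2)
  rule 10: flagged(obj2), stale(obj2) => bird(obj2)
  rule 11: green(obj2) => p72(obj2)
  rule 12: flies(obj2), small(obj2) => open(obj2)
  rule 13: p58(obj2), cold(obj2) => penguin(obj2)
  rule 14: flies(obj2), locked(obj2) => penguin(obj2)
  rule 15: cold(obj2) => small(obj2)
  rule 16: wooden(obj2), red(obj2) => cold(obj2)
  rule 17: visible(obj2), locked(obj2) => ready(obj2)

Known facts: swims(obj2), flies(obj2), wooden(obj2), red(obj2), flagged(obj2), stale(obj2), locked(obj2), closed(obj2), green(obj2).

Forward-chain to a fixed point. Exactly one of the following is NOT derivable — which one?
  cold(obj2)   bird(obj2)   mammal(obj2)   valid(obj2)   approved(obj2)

approved(obj2)

Round 1 — rule 3, rule 10, rule 11, rule 14, rule 16, derive has_feathers(obj2), bird(obj2), p72(obj2), penguin(obj2), cold(obj2).
Round 2 — rule 5, rule 7, rule 15, derive valid(obj2), active(obj2), small(obj2).
Round 3 — rule 9, rule 12, derive mammal(obj2), open(obj2).
Round 4 — rule 1, derive blue(obj2).
Round 5 — rule 2, derive hot(obj2).
Derived: bird(obj2) (round 1), mammal(obj2) (round 3), valid(obj2) (round 2), cold(obj2) (round 1). approved(obj2) never appears in any round.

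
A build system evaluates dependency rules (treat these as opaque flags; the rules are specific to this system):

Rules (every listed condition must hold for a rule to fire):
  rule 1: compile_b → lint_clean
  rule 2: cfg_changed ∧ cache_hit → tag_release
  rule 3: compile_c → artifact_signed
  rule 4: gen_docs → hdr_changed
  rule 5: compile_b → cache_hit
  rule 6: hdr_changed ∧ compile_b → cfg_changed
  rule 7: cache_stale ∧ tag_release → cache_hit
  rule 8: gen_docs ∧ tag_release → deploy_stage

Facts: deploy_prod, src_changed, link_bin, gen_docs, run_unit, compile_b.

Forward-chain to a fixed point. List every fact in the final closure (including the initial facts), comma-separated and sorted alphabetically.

cache_hit, cfg_changed, compile_b, deploy_prod, deploy_stage, gen_docs, hdr_changed, link_bin, lint_clean, run_unit, src_changed, tag_release

Round 1: rule 1 [compile_b → lint_clean]; rule 4 [gen_docs → hdr_changed]; rule 5 [compile_b → cache_hit]. New: lint_clean, hdr_changed, cache_hit.
Round 2: rule 6 [hdr_changed ∧ compile_b → cfg_changed]. New: cfg_changed.
Round 3: rule 2 [cfg_changed ∧ cache_hit → tag_release]. New: tag_release.
Round 4: rule 8 [gen_docs ∧ tag_release → deploy_stage]. New: deploy_stage.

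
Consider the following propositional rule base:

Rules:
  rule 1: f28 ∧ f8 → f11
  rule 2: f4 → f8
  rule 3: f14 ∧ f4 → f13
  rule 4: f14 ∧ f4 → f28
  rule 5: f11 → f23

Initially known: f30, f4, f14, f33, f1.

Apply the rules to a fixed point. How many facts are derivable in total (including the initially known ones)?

10

Round 1: rule 2 [f4 → f8]; rule 3 [f14 ∧ f4 → f13]; rule 4 [f14 ∧ f4 → f28]. Adds f8, f13, f28.
Round 2: rule 1 [f28 ∧ f8 → f11]. Adds f11.
Round 3: rule 5 [f11 → f23]. Adds f23.
Closure: {f1, f11, f13, f14, f23, f28, f30, f33, f4, f8} — 10 facts.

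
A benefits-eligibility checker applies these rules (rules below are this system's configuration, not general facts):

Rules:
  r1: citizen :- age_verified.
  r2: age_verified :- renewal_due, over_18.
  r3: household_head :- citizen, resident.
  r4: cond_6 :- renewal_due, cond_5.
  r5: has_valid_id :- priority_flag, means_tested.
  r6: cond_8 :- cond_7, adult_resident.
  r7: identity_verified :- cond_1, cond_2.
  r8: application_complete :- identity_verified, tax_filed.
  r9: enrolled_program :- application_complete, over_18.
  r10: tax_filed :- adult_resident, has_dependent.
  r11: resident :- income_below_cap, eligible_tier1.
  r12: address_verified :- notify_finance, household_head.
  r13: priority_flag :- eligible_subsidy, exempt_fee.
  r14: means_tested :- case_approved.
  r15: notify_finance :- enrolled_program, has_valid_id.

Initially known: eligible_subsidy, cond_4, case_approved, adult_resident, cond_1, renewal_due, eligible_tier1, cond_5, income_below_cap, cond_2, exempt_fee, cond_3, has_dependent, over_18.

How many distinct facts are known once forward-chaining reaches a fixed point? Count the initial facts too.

[1] r2 [age_verified :- renewal_due, over_18.]; r4 [cond_6 :- renewal_due, cond_5.]; r7 [identity_verified :- cond_1, cond_2.]; r10 [tax_filed :- adult_resident, has_dependent.]; r11 [resident :- income_below_cap, eligible_tier1.]; r13 [priority_flag :- eligible_subsidy, exempt_fee.]; r14 [means_tested :- case_approved.]. ⇒ new: age_verified, cond_6, identity_verified, tax_filed, resident, priority_flag, means_tested.
[2] r1 [citizen :- age_verified.]; r5 [has_valid_id :- priority_flag, means_tested.]; r8 [application_complete :- identity_verified, tax_filed.]. ⇒ new: citizen, has_valid_id, application_complete.
[3] r3 [household_head :- citizen, resident.]; r9 [enrolled_program :- application_complete, over_18.]. ⇒ new: household_head, enrolled_program.
[4] r15 [notify_finance :- enrolled_program, has_valid_id.]. ⇒ new: notify_finance.
[5] r12 [address_verified :- notify_finance, household_head.]. ⇒ new: address_verified.
Closure: {address_verified, adult_resident, age_verified, application_complete, case_approved, citizen, cond_1, cond_2, cond_3, cond_4, cond_5, cond_6, eligible_subsidy, eligible_tier1, enrolled_program, exempt_fee, has_dependent, has_valid_id, household_head, identity_verified, income_below_cap, means_tested, notify_finance, over_18, priority_flag, renewal_due, resident, tax_filed} — 28 facts.

28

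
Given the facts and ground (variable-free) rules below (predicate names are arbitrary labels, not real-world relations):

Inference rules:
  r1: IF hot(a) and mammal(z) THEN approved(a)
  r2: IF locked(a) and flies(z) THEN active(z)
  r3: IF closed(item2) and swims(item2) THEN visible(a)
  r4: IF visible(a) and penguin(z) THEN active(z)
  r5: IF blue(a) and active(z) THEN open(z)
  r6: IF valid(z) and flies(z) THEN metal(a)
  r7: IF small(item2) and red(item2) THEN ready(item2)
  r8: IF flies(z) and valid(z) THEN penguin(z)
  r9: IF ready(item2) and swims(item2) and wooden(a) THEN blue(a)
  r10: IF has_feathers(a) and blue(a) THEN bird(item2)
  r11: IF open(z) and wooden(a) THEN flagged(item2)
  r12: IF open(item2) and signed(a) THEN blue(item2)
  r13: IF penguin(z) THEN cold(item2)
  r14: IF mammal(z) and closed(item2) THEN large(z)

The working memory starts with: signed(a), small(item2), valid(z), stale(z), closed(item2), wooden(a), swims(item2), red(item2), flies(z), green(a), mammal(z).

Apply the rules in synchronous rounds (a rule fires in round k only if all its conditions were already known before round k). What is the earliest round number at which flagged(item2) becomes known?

4

Round 1 fires r3, r6, r7, r8, r14, giving visible(a), metal(a), ready(item2), penguin(z), large(z).
Round 2 fires r4, r9, r13, giving active(z), blue(a), cold(item2).
Round 3 fires r5, giving open(z).
Round 4 fires r11, giving flagged(item2).
flagged(item2) first appears in round 4.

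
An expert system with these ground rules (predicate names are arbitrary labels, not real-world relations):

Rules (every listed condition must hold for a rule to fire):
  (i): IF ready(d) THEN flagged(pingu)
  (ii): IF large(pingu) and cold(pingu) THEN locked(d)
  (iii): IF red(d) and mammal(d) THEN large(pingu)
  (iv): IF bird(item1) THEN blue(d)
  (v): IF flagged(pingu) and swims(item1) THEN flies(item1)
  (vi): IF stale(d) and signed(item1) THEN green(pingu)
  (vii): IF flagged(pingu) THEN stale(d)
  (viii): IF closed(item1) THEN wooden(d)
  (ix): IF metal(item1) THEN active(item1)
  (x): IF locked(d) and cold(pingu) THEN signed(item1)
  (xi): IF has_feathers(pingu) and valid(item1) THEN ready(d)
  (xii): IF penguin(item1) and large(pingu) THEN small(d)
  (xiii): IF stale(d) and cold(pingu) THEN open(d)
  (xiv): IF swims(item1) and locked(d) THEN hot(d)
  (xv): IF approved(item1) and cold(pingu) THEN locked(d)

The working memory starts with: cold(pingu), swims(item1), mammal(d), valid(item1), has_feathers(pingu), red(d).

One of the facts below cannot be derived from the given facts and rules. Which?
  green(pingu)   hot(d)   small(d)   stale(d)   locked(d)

small(d)

[1] (iii) [IF red(d) and mammal(d) THEN large(pingu)]; (xi) [IF has_feathers(pingu) and valid(item1) THEN ready(d)]. ⇒ new: large(pingu), ready(d).
[2] (i) [IF ready(d) THEN flagged(pingu)]; (ii) [IF large(pingu) and cold(pingu) THEN locked(d)]. ⇒ new: flagged(pingu), locked(d).
[3] (v) [IF flagged(pingu) and swims(item1) THEN flies(item1)]; (vii) [IF flagged(pingu) THEN stale(d)]; (x) [IF locked(d) and cold(pingu) THEN signed(item1)]; (xiv) [IF swims(item1) and locked(d) THEN hot(d)]. ⇒ new: flies(item1), stale(d), signed(item1), hot(d).
[4] (vi) [IF stale(d) and signed(item1) THEN green(pingu)]; (xiii) [IF stale(d) and cold(pingu) THEN open(d)]. ⇒ new: green(pingu), open(d).
Derived: locked(d) (round 2), hot(d) (round 3), green(pingu) (round 4), stale(d) (round 3). small(d) never appears in any round.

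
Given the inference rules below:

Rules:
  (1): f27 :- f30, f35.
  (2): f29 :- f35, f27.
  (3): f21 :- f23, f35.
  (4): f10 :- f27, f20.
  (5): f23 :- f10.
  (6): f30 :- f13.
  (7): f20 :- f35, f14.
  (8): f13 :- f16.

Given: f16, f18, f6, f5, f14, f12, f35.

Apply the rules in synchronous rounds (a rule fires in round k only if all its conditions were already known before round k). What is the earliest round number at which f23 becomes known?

Round 1: (7) [f20 :- f35, f14.]; (8) [f13 :- f16.]. Adds f20, f13.
Round 2: (6) [f30 :- f13.]. Adds f30.
Round 3: (1) [f27 :- f30, f35.]. Adds f27.
Round 4: (2) [f29 :- f35, f27.]; (4) [f10 :- f27, f20.]. Adds f29, f10.
Round 5: (5) [f23 :- f10.]. Adds f23.
f23 first appears in round 5.

5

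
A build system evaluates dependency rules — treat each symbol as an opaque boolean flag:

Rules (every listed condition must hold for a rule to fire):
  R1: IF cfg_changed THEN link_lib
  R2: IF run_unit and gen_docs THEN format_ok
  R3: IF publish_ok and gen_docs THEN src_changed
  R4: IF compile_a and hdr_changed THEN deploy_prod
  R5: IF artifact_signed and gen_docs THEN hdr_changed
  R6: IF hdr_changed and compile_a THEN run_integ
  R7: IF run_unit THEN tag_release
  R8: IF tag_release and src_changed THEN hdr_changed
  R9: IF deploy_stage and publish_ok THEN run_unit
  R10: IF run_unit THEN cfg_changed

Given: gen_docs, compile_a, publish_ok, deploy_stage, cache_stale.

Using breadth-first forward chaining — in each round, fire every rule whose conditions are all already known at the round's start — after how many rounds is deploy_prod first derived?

[1] R3 [IF publish_ok and gen_docs THEN src_changed]; R9 [IF deploy_stage and publish_ok THEN run_unit]. ⇒ new: src_changed, run_unit.
[2] R2 [IF run_unit and gen_docs THEN format_ok]; R7 [IF run_unit THEN tag_release]; R10 [IF run_unit THEN cfg_changed]. ⇒ new: format_ok, tag_release, cfg_changed.
[3] R1 [IF cfg_changed THEN link_lib]; R8 [IF tag_release and src_changed THEN hdr_changed]. ⇒ new: link_lib, hdr_changed.
[4] R4 [IF compile_a and hdr_changed THEN deploy_prod]; R6 [IF hdr_changed and compile_a THEN run_integ]. ⇒ new: deploy_prod, run_integ.
deploy_prod first appears in round 4.

4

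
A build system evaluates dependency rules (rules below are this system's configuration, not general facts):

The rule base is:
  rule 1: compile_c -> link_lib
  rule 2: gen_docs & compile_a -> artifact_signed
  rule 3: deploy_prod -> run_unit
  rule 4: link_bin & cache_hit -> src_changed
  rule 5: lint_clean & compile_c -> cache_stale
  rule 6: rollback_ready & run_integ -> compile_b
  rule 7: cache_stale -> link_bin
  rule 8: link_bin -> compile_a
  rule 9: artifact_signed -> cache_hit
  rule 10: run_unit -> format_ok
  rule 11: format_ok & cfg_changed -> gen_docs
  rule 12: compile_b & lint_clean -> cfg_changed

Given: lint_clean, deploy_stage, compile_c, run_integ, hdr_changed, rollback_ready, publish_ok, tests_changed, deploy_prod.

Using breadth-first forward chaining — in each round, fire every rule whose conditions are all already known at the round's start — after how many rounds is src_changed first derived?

Round 1: rule 1 [compile_c -> link_lib]; rule 3 [deploy_prod -> run_unit]; rule 5 [lint_clean & compile_c -> cache_stale]; rule 6 [rollback_ready & run_integ -> compile_b]. New: link_lib, run_unit, cache_stale, compile_b.
Round 2: rule 7 [cache_stale -> link_bin]; rule 10 [run_unit -> format_ok]; rule 12 [compile_b & lint_clean -> cfg_changed]. New: link_bin, format_ok, cfg_changed.
Round 3: rule 8 [link_bin -> compile_a]; rule 11 [format_ok & cfg_changed -> gen_docs]. New: compile_a, gen_docs.
Round 4: rule 2 [gen_docs & compile_a -> artifact_signed]. New: artifact_signed.
Round 5: rule 9 [artifact_signed -> cache_hit]. New: cache_hit.
Round 6: rule 4 [link_bin & cache_hit -> src_changed]. New: src_changed.
src_changed first appears in round 6.

6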